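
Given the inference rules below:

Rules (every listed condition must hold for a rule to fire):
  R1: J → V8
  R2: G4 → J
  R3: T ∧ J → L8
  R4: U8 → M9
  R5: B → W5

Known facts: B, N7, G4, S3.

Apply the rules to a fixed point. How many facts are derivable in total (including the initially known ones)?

Round 1 — R2, R5, derive J, W5.
Round 2 — R1, derive V8.
Closure: {B, G4, J, N7, S3, V8, W5} — 7 facts.

7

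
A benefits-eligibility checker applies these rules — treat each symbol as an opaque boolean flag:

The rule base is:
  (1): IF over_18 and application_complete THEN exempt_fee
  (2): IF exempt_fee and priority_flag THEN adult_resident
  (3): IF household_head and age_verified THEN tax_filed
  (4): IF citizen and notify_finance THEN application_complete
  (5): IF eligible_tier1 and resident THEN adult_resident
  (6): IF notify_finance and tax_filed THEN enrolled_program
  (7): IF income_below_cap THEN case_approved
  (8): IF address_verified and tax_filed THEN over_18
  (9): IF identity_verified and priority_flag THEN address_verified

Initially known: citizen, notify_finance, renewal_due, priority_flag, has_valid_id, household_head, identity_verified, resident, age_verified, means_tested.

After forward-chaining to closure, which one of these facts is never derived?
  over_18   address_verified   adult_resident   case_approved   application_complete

case_approved

Round 1 fires (3), (4), (9), giving tax_filed, application_complete, address_verified.
Round 2 fires (6), (8), giving enrolled_program, over_18.
Round 3 fires (1), giving exempt_fee.
Round 4 fires (2), giving adult_resident.
Derived: adult_resident (round 4), application_complete (round 1), address_verified (round 1), over_18 (round 2). case_approved never appears in any round.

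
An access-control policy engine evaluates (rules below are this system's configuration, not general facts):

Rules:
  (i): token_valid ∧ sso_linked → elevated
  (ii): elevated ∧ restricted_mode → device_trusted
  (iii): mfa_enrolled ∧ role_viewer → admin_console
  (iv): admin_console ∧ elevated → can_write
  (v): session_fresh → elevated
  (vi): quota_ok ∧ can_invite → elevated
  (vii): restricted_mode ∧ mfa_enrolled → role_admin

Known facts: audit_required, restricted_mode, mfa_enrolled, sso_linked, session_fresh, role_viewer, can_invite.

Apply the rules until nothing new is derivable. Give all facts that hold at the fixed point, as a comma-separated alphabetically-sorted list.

admin_console, audit_required, can_invite, can_write, device_trusted, elevated, mfa_enrolled, restricted_mode, role_admin, role_viewer, session_fresh, sso_linked

[1] (iii) [mfa_enrolled ∧ role_viewer → admin_console]; (v) [session_fresh → elevated]; (vii) [restricted_mode ∧ mfa_enrolled → role_admin]. ⇒ new: admin_console, elevated, role_admin.
[2] (ii) [elevated ∧ restricted_mode → device_trusted]; (iv) [admin_console ∧ elevated → can_write]. ⇒ new: device_trusted, can_write.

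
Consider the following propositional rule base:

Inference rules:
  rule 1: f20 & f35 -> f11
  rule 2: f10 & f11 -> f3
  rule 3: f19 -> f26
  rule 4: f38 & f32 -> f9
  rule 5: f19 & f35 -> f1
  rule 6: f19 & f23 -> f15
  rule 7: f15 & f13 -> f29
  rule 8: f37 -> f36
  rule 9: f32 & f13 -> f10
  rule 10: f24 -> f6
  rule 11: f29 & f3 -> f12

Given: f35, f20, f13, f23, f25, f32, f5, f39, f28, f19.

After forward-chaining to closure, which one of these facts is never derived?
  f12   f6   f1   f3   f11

Round 1 — rule 1, rule 3, rule 5, rule 6, rule 9, derive f11, f26, f1, f15, f10.
Round 2 — rule 2, rule 7, derive f3, f29.
Round 3 — rule 11, derive f12.
Derived: f1 (round 1), f3 (round 2), f11 (round 1), f12 (round 3). f6 never appears in any round.

f6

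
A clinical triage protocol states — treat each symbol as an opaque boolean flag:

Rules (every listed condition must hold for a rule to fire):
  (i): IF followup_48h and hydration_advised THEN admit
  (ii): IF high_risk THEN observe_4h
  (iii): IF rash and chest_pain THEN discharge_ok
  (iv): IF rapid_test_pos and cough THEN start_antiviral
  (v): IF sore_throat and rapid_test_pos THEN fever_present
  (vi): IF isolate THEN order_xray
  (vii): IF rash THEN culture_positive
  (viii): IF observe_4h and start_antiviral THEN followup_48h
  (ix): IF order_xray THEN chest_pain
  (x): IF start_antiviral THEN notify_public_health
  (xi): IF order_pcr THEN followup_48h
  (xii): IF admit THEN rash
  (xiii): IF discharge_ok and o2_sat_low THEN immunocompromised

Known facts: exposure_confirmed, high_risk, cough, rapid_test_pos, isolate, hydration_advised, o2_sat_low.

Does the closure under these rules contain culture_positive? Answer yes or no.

Round 1: (ii) [IF high_risk THEN observe_4h]; (iv) [IF rapid_test_pos and cough THEN start_antiviral]; (vi) [IF isolate THEN order_xray]. New: observe_4h, start_antiviral, order_xray.
Round 2: (viii) [IF observe_4h and start_antiviral THEN followup_48h]; (ix) [IF order_xray THEN chest_pain]; (x) [IF start_antiviral THEN notify_public_health]. New: followup_48h, chest_pain, notify_public_health.
Round 3: (i) [IF followup_48h and hydration_advised THEN admit]. New: admit.
Round 4: (xii) [IF admit THEN rash]. New: rash.
Round 5: (iii) [IF rash and chest_pain THEN discharge_ok]; (vii) [IF rash THEN culture_positive]. New: discharge_ok, culture_positive.
Round 6: (xiii) [IF discharge_ok and o2_sat_low THEN immunocompromised]. New: immunocompromised.
culture_positive appears in round 5, so it is derivable.

yes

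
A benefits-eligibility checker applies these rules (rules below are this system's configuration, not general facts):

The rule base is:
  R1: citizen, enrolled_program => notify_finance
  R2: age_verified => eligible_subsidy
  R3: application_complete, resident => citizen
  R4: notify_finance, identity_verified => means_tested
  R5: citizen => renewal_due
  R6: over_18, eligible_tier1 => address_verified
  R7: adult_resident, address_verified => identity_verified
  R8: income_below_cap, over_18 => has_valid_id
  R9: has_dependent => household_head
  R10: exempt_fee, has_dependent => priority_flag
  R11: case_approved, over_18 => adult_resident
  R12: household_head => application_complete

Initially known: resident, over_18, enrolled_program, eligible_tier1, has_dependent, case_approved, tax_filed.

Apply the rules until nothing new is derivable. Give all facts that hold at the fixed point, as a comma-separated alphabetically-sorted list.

Round 1 — R6, R9, R11, derive address_verified, household_head, adult_resident.
Round 2 — R7, R12, derive identity_verified, application_complete.
Round 3 — R3, derive citizen.
Round 4 — R1, R5, derive notify_finance, renewal_due.
Round 5 — R4, derive means_tested.

address_verified, adult_resident, application_complete, case_approved, citizen, eligible_tier1, enrolled_program, has_dependent, household_head, identity_verified, means_tested, notify_finance, over_18, renewal_due, resident, tax_filed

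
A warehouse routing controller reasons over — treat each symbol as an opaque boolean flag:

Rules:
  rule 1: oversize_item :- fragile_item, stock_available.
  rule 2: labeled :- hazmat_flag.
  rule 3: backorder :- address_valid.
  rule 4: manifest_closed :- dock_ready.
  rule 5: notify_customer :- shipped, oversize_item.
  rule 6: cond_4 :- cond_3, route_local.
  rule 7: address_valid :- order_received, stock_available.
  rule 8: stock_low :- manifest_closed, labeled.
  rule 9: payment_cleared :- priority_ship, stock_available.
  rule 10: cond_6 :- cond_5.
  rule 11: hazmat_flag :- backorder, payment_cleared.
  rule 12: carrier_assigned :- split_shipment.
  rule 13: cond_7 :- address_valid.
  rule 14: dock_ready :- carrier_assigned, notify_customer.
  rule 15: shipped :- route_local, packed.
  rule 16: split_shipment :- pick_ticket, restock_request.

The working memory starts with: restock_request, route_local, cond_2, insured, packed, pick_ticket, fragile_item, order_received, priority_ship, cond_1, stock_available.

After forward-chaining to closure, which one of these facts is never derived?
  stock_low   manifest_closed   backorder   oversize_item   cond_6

Round 1 fires rule 1, rule 7, rule 9, rule 15, rule 16, giving oversize_item, address_valid, payment_cleared, shipped, split_shipment.
Round 2 fires rule 3, rule 5, rule 12, rule 13, giving backorder, notify_customer, carrier_assigned, cond_7.
Round 3 fires rule 11, rule 14, giving hazmat_flag, dock_ready.
Round 4 fires rule 2, rule 4, giving labeled, manifest_closed.
Round 5 fires rule 8, giving stock_low.
Derived: stock_low (round 5), backorder (round 2), oversize_item (round 1), manifest_closed (round 4). cond_6 never appears in any round.

cond_6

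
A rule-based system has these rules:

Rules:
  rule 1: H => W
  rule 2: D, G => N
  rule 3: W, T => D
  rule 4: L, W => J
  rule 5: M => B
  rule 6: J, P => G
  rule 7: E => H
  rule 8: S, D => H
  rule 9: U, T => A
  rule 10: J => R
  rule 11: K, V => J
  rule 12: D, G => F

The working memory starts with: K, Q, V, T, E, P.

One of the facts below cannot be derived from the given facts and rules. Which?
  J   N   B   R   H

B

Round 1 fires rule 7, rule 11, giving H, J.
Round 2 fires rule 1, rule 6, rule 10, giving W, G, R.
Round 3 fires rule 3, giving D.
Round 4 fires rule 2, rule 12, giving N, F.
Derived: H (round 1), N (round 4), J (round 1), R (round 2). B never appears in any round.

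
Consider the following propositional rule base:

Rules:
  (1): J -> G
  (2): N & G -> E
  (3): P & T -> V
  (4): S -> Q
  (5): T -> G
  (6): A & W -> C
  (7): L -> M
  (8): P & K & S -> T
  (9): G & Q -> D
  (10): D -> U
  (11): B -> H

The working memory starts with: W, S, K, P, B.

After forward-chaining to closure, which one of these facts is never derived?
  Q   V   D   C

Round 1 — (4), (8), (11), derive Q, T, H.
Round 2 — (3), (5), derive V, G.
Round 3 — (9), derive D.
Round 4 — (10), derive U.
Derived: Q (round 1), V (round 2), D (round 3). C never appears in any round.

C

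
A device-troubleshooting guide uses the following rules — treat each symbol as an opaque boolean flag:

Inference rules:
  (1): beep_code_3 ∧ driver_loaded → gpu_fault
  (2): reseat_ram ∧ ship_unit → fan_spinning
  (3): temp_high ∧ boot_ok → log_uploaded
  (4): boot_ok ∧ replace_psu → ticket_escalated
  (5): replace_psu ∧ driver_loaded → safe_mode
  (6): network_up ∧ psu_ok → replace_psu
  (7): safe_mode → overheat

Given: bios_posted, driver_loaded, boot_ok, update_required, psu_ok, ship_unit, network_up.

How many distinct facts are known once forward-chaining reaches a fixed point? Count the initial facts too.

11

Round 1: (6) [network_up ∧ psu_ok → replace_psu]. Adds replace_psu.
Round 2: (4) [boot_ok ∧ replace_psu → ticket_escalated]; (5) [replace_psu ∧ driver_loaded → safe_mode]. Adds ticket_escalated, safe_mode.
Round 3: (7) [safe_mode → overheat]. Adds overheat.
Closure: {bios_posted, boot_ok, driver_loaded, network_up, overheat, psu_ok, replace_psu, safe_mode, ship_unit, ticket_escalated, update_required} — 11 facts.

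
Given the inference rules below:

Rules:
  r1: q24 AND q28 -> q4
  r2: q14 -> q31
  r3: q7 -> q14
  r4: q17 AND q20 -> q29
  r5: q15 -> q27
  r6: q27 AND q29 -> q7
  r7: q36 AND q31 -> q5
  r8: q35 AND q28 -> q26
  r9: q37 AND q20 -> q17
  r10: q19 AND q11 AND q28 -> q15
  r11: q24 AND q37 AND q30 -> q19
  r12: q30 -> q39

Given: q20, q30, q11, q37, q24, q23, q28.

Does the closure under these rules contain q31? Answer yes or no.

yes

Round 1 — r1, r9, r11, r12, derive q4, q17, q19, q39.
Round 2 — r4, r10, derive q29, q15.
Round 3 — r5, derive q27.
Round 4 — r6, derive q7.
Round 5 — r3, derive q14.
Round 6 — r2, derive q31.
q31 appears in round 6, so it is derivable.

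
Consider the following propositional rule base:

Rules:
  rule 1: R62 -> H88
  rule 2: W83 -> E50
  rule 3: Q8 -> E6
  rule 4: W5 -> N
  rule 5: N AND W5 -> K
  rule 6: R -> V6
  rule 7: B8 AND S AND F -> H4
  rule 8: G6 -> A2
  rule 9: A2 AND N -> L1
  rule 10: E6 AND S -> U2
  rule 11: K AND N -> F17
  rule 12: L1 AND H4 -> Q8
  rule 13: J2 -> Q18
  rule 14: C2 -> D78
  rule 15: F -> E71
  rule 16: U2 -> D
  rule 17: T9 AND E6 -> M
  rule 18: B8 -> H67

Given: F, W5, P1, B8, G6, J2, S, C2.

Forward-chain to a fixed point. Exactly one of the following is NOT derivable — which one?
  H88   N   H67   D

Round 1: rule 4 [W5 -> N]; rule 7 [B8 AND S AND F -> H4]; rule 8 [G6 -> A2]; rule 13 [J2 -> Q18]; rule 14 [C2 -> D78]; rule 15 [F -> E71]; rule 18 [B8 -> H67]. New: N, H4, A2, Q18, D78, E71, H67.
Round 2: rule 5 [N AND W5 -> K]; rule 9 [A2 AND N -> L1]. New: K, L1.
Round 3: rule 11 [K AND N -> F17]; rule 12 [L1 AND H4 -> Q8]. New: F17, Q8.
Round 4: rule 3 [Q8 -> E6]. New: E6.
Round 5: rule 10 [E6 AND S -> U2]. New: U2.
Round 6: rule 16 [U2 -> D]. New: D.
Derived: D (round 6), H67 (round 1), N (round 1). H88 never appears in any round.

H88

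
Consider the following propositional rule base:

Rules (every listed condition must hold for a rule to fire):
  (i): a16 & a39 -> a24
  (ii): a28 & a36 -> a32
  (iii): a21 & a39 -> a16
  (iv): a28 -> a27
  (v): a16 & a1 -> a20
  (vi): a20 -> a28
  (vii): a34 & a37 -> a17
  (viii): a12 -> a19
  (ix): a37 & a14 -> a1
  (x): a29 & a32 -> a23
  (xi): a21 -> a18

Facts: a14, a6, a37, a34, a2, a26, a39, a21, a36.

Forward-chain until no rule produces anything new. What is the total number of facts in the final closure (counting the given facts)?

Round 1: (iii) [a21 & a39 -> a16]; (vii) [a34 & a37 -> a17]; (ix) [a37 & a14 -> a1]; (xi) [a21 -> a18]. New: a16, a17, a1, a18.
Round 2: (i) [a16 & a39 -> a24]; (v) [a16 & a1 -> a20]. New: a24, a20.
Round 3: (vi) [a20 -> a28]. New: a28.
Round 4: (ii) [a28 & a36 -> a32]; (iv) [a28 -> a27]. New: a32, a27.
Closure: {a1, a14, a16, a17, a18, a2, a20, a21, a24, a26, a27, a28, a32, a34, a36, a37, a39, a6} — 18 facts.

18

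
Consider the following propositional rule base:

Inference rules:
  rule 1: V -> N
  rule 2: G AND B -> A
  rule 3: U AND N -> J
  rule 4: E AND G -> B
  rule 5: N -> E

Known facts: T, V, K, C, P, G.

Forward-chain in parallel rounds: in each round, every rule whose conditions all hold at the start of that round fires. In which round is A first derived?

Round 1: rule 1 [V -> N]. Adds N.
Round 2: rule 5 [N -> E]. Adds E.
Round 3: rule 4 [E AND G -> B]. Adds B.
Round 4: rule 2 [G AND B -> A]. Adds A.
A first appears in round 4.

4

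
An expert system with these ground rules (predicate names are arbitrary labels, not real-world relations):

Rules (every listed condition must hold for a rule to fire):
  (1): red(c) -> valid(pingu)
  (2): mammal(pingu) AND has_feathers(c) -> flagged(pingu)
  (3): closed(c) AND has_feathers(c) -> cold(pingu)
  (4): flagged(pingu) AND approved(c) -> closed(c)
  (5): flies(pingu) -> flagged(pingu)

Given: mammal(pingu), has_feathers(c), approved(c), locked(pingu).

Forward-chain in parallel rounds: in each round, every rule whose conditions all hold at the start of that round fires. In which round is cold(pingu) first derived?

3

Round 1 — (2), derive flagged(pingu).
Round 2 — (4), derive closed(c).
Round 3 — (3), derive cold(pingu).
cold(pingu) first appears in round 3.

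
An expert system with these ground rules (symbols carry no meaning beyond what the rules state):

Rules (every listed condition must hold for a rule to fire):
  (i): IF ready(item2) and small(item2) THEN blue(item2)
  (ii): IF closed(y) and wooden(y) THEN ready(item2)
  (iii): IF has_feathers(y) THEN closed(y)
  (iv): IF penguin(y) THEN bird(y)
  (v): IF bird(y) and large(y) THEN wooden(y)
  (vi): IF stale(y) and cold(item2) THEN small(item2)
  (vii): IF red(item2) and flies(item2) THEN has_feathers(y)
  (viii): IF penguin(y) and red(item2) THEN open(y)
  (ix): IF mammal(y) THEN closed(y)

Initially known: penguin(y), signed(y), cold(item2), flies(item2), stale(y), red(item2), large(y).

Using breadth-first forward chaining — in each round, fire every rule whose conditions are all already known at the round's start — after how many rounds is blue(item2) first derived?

4

[1] (iv) [IF penguin(y) THEN bird(y)]; (vi) [IF stale(y) and cold(item2) THEN small(item2)]; (vii) [IF red(item2) and flies(item2) THEN has_feathers(y)]; (viii) [IF penguin(y) and red(item2) THEN open(y)]. ⇒ new: bird(y), small(item2), has_feathers(y), open(y).
[2] (iii) [IF has_feathers(y) THEN closed(y)]; (v) [IF bird(y) and large(y) THEN wooden(y)]. ⇒ new: closed(y), wooden(y).
[3] (ii) [IF closed(y) and wooden(y) THEN ready(item2)]. ⇒ new: ready(item2).
[4] (i) [IF ready(item2) and small(item2) THEN blue(item2)]. ⇒ new: blue(item2).
blue(item2) first appears in round 4.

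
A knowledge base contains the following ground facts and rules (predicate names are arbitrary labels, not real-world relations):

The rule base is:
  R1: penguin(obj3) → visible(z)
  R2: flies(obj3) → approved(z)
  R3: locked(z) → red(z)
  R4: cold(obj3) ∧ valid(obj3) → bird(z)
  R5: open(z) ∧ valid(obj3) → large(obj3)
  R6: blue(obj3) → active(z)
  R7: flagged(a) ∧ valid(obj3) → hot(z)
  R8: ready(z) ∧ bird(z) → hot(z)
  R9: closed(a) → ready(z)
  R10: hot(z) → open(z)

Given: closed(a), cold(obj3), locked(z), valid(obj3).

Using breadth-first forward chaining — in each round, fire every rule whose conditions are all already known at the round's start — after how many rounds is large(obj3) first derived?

4

Round 1 — R3, R4, R9, derive red(z), bird(z), ready(z).
Round 2 — R8, derive hot(z).
Round 3 — R10, derive open(z).
Round 4 — R5, derive large(obj3).
large(obj3) first appears in round 4.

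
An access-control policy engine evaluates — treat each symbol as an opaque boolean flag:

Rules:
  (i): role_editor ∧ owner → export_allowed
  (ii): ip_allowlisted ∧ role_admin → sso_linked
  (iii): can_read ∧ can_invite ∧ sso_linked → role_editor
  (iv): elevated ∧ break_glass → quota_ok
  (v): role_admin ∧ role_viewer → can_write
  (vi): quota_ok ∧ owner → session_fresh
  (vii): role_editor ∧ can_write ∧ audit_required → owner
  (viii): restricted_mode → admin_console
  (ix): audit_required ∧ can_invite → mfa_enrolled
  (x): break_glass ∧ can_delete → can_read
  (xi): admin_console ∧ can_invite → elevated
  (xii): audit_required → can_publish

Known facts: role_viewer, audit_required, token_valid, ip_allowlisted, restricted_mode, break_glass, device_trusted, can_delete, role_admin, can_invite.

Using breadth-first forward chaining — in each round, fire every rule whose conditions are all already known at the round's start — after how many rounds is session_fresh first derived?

[1] (ii) [ip_allowlisted ∧ role_admin → sso_linked]; (v) [role_admin ∧ role_viewer → can_write]; (viii) [restricted_mode → admin_console]; (ix) [audit_required ∧ can_invite → mfa_enrolled]; (x) [break_glass ∧ can_delete → can_read]; (xii) [audit_required → can_publish]. ⇒ new: sso_linked, can_write, admin_console, mfa_enrolled, can_read, can_publish.
[2] (iii) [can_read ∧ can_invite ∧ sso_linked → role_editor]; (xi) [admin_console ∧ can_invite → elevated]. ⇒ new: role_editor, elevated.
[3] (iv) [elevated ∧ break_glass → quota_ok]; (vii) [role_editor ∧ can_write ∧ audit_required → owner]. ⇒ new: quota_ok, owner.
[4] (i) [role_editor ∧ owner → export_allowed]; (vi) [quota_ok ∧ owner → session_fresh]. ⇒ new: export_allowed, session_fresh.
session_fresh first appears in round 4.

4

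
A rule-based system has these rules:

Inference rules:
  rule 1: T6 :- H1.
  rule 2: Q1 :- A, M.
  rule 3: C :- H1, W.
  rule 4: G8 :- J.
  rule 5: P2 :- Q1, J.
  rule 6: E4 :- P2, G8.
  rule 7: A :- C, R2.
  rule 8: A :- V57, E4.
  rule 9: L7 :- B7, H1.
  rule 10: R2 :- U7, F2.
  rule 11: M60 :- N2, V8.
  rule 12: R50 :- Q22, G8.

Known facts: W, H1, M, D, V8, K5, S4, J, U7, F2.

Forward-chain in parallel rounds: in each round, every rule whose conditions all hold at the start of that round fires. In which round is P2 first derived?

4

Round 1: rule 1 [T6 :- H1.]; rule 3 [C :- H1, W.]; rule 4 [G8 :- J.]; rule 10 [R2 :- U7, F2.]. New: T6, C, G8, R2.
Round 2: rule 7 [A :- C, R2.]. New: A.
Round 3: rule 2 [Q1 :- A, M.]. New: Q1.
Round 4: rule 5 [P2 :- Q1, J.]. New: P2.
P2 first appears in round 4.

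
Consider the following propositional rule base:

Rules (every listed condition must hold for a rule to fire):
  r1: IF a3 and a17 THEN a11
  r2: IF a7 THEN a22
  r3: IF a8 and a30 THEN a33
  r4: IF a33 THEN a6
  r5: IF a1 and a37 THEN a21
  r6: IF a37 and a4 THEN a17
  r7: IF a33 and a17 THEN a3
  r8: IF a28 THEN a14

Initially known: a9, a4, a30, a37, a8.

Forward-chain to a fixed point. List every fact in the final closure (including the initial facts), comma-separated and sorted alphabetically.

a11, a17, a3, a30, a33, a37, a4, a6, a8, a9

[1] r3 [IF a8 and a30 THEN a33]; r6 [IF a37 and a4 THEN a17]. ⇒ new: a33, a17.
[2] r4 [IF a33 THEN a6]; r7 [IF a33 and a17 THEN a3]. ⇒ new: a6, a3.
[3] r1 [IF a3 and a17 THEN a11]. ⇒ new: a11.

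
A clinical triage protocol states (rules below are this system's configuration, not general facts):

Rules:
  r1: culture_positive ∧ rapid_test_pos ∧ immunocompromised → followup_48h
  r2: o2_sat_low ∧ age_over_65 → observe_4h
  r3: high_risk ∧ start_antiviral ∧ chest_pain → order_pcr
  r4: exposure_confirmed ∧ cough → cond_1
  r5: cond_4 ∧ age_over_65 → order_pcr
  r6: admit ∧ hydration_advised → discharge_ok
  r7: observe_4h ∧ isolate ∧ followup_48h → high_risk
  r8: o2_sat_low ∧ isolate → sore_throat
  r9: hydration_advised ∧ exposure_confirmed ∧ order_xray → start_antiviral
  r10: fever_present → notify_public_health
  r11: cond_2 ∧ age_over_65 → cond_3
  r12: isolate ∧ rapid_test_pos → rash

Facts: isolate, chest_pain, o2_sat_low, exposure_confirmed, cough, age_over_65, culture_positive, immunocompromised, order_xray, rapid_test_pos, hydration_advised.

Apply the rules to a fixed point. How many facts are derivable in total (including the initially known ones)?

Round 1: r1 [culture_positive ∧ rapid_test_pos ∧ immunocompromised → followup_48h]; r2 [o2_sat_low ∧ age_over_65 → observe_4h]; r4 [exposure_confirmed ∧ cough → cond_1]; r8 [o2_sat_low ∧ isolate → sore_throat]; r9 [hydration_advised ∧ exposure_confirmed ∧ order_xray → start_antiviral]; r12 [isolate ∧ rapid_test_pos → rash]. New: followup_48h, observe_4h, cond_1, sore_throat, start_antiviral, rash.
Round 2: r7 [observe_4h ∧ isolate ∧ followup_48h → high_risk]. New: high_risk.
Round 3: r3 [high_risk ∧ start_antiviral ∧ chest_pain → order_pcr]. New: order_pcr.
Closure: {age_over_65, chest_pain, cond_1, cough, culture_positive, exposure_confirmed, followup_48h, high_risk, hydration_advised, immunocompromised, isolate, o2_sat_low, observe_4h, order_pcr, order_xray, rapid_test_pos, rash, sore_throat, start_antiviral} — 19 facts.

19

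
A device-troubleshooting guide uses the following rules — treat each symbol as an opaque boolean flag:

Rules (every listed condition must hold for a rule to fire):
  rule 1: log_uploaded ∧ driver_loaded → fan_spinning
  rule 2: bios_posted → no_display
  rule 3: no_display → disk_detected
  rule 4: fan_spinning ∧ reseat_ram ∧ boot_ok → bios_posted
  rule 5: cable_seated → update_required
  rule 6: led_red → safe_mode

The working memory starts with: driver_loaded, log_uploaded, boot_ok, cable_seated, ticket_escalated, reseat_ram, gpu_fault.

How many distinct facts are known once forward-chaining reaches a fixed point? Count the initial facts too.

Round 1: rule 1 [log_uploaded ∧ driver_loaded → fan_spinning]; rule 5 [cable_seated → update_required]. Adds fan_spinning, update_required.
Round 2: rule 4 [fan_spinning ∧ reseat_ram ∧ boot_ok → bios_posted]. Adds bios_posted.
Round 3: rule 2 [bios_posted → no_display]. Adds no_display.
Round 4: rule 3 [no_display → disk_detected]. Adds disk_detected.
Closure: {bios_posted, boot_ok, cable_seated, disk_detected, driver_loaded, fan_spinning, gpu_fault, log_uploaded, no_display, reseat_ram, ticket_escalated, update_required} — 12 facts.

12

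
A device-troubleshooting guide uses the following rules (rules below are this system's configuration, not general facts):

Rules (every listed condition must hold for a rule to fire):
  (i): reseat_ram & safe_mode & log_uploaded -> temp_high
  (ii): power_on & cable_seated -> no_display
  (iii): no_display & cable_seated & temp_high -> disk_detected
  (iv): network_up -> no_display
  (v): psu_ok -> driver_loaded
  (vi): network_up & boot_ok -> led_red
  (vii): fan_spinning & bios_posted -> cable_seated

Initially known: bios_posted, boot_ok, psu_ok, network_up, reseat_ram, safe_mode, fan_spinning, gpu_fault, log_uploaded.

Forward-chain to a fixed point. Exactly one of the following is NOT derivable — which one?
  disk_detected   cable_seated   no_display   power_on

Round 1: (i) [reseat_ram & safe_mode & log_uploaded -> temp_high]; (iv) [network_up -> no_display]; (v) [psu_ok -> driver_loaded]; (vi) [network_up & boot_ok -> led_red]; (vii) [fan_spinning & bios_posted -> cable_seated]. New: temp_high, no_display, driver_loaded, led_red, cable_seated.
Round 2: (iii) [no_display & cable_seated & temp_high -> disk_detected]. New: disk_detected.
Derived: disk_detected (round 2), no_display (round 1), cable_seated (round 1). power_on never appears in any round.

power_on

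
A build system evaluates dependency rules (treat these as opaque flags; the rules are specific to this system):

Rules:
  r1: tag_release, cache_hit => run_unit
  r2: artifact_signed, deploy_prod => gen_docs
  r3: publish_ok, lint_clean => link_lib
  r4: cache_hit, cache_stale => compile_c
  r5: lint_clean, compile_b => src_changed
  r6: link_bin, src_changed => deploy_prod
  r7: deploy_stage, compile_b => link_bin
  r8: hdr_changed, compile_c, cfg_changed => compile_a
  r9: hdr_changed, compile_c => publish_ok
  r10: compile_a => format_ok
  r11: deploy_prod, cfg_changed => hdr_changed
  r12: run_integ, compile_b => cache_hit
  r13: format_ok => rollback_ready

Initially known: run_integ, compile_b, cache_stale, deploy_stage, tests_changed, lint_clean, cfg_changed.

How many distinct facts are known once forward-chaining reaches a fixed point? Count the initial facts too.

18

Round 1 — r5, r7, r12, derive src_changed, link_bin, cache_hit.
Round 2 — r4, r6, derive compile_c, deploy_prod.
Round 3 — r11, derive hdr_changed.
Round 4 — r8, r9, derive compile_a, publish_ok.
Round 5 — r3, r10, derive link_lib, format_ok.
Round 6 — r13, derive rollback_ready.
Closure: {cache_hit, cache_stale, cfg_changed, compile_a, compile_b, compile_c, deploy_prod, deploy_stage, format_ok, hdr_changed, link_bin, link_lib, lint_clean, publish_ok, rollback_ready, run_integ, src_changed, tests_changed} — 18 facts.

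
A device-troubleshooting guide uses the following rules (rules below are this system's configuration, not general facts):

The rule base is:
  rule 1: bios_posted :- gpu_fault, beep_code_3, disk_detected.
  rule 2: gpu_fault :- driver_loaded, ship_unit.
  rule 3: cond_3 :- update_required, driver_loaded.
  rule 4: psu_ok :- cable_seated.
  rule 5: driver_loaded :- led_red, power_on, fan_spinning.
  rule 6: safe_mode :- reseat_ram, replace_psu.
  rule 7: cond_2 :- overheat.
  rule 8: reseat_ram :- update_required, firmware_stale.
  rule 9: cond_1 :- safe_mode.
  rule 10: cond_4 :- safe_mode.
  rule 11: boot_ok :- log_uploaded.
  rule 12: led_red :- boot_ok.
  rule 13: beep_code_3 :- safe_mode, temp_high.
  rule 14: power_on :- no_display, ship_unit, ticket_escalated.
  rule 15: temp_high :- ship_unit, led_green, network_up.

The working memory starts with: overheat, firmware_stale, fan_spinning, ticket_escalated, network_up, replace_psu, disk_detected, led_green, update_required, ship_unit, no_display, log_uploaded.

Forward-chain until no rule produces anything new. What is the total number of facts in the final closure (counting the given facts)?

26

[1] rule 7 [cond_2 :- overheat.]; rule 8 [reseat_ram :- update_required, firmware_stale.]; rule 11 [boot_ok :- log_uploaded.]; rule 14 [power_on :- no_display, ship_unit, ticket_escalated.]; rule 15 [temp_high :- ship_unit, led_green, network_up.]. ⇒ new: cond_2, reseat_ram, boot_ok, power_on, temp_high.
[2] rule 6 [safe_mode :- reseat_ram, replace_psu.]; rule 12 [led_red :- boot_ok.]. ⇒ new: safe_mode, led_red.
[3] rule 5 [driver_loaded :- led_red, power_on, fan_spinning.]; rule 9 [cond_1 :- safe_mode.]; rule 10 [cond_4 :- safe_mode.]; rule 13 [beep_code_3 :- safe_mode, temp_high.]. ⇒ new: driver_loaded, cond_1, cond_4, beep_code_3.
[4] rule 2 [gpu_fault :- driver_loaded, ship_unit.]; rule 3 [cond_3 :- update_required, driver_loaded.]. ⇒ new: gpu_fault, cond_3.
[5] rule 1 [bios_posted :- gpu_fault, beep_code_3, disk_detected.]. ⇒ new: bios_posted.
Closure: {beep_code_3, bios_posted, boot_ok, cond_1, cond_2, cond_3, cond_4, disk_detected, driver_loaded, fan_spinning, firmware_stale, gpu_fault, led_green, led_red, log_uploaded, network_up, no_display, overheat, power_on, replace_psu, reseat_ram, safe_mode, ship_unit, temp_high, ticket_escalated, update_required} — 26 facts.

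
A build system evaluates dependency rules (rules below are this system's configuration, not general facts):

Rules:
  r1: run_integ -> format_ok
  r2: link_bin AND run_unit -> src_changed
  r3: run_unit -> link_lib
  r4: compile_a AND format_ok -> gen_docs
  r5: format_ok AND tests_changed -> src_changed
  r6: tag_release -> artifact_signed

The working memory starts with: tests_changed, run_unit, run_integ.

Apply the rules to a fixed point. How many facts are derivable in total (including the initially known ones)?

[1] r1 [run_integ -> format_ok]; r3 [run_unit -> link_lib]. ⇒ new: format_ok, link_lib.
[2] r5 [format_ok AND tests_changed -> src_changed]. ⇒ new: src_changed.
Closure: {format_ok, link_lib, run_integ, run_unit, src_changed, tests_changed} — 6 facts.

6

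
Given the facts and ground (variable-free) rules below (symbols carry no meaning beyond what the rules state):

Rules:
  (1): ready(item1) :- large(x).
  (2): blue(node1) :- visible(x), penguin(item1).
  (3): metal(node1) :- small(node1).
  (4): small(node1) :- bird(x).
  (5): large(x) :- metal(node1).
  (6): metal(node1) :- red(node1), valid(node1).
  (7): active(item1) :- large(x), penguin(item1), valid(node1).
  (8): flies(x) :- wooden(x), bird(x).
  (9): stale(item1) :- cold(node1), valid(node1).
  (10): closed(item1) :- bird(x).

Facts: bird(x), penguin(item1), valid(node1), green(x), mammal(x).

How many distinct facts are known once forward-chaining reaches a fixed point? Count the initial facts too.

11

Round 1 fires (4), (10), giving small(node1), closed(item1).
Round 2 fires (3), giving metal(node1).
Round 3 fires (5), giving large(x).
Round 4 fires (1), (7), giving ready(item1), active(item1).
Closure: {active(item1), bird(x), closed(item1), green(x), large(x), mammal(x), metal(node1), penguin(item1), ready(item1), small(node1), valid(node1)} — 11 facts.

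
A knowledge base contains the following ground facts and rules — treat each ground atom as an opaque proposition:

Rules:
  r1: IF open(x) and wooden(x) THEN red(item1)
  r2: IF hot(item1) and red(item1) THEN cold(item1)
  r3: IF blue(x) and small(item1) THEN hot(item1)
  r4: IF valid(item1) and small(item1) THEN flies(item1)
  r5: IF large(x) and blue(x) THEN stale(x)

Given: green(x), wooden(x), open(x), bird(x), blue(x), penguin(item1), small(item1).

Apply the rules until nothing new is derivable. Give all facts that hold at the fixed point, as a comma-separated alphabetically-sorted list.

Round 1: r1 [IF open(x) and wooden(x) THEN red(item1)]; r3 [IF blue(x) and small(item1) THEN hot(item1)]. New: red(item1), hot(item1).
Round 2: r2 [IF hot(item1) and red(item1) THEN cold(item1)]. New: cold(item1).

bird(x), blue(x), cold(item1), green(x), hot(item1), open(x), penguin(item1), red(item1), small(item1), wooden(x)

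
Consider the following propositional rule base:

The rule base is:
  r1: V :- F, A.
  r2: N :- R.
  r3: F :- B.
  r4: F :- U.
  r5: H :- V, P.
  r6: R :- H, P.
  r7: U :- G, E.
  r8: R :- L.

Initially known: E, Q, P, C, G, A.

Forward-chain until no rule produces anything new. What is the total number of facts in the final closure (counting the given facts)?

[1] r7 [U :- G, E.]. ⇒ new: U.
[2] r4 [F :- U.]. ⇒ new: F.
[3] r1 [V :- F, A.]. ⇒ new: V.
[4] r5 [H :- V, P.]. ⇒ new: H.
[5] r6 [R :- H, P.]. ⇒ new: R.
[6] r2 [N :- R.]. ⇒ new: N.
Closure: {A, C, E, F, G, H, N, P, Q, R, U, V} — 12 facts.

12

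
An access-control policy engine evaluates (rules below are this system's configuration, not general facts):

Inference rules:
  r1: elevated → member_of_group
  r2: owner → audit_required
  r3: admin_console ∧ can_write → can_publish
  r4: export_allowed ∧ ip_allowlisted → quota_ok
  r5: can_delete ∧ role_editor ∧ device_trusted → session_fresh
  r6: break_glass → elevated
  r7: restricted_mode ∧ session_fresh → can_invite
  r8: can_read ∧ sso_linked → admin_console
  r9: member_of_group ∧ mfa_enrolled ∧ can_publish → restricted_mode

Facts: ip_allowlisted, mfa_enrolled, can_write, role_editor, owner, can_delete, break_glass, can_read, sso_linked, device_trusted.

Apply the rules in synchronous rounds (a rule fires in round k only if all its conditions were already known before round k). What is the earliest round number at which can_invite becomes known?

4

Round 1 fires r2, r5, r6, r8, giving audit_required, session_fresh, elevated, admin_console.
Round 2 fires r1, r3, giving member_of_group, can_publish.
Round 3 fires r9, giving restricted_mode.
Round 4 fires r7, giving can_invite.
can_invite first appears in round 4.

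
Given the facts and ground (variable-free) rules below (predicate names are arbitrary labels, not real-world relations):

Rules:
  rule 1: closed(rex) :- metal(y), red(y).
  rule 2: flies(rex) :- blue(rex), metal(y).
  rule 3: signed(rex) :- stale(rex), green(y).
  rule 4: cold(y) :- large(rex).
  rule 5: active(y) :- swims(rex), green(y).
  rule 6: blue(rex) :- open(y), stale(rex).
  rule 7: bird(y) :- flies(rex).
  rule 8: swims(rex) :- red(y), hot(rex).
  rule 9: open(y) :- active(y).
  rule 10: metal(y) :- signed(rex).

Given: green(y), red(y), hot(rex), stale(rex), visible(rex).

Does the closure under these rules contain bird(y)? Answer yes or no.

Round 1: rule 3 [signed(rex) :- stale(rex), green(y).]; rule 8 [swims(rex) :- red(y), hot(rex).]. Adds signed(rex), swims(rex).
Round 2: rule 5 [active(y) :- swims(rex), green(y).]; rule 10 [metal(y) :- signed(rex).]. Adds active(y), metal(y).
Round 3: rule 1 [closed(rex) :- metal(y), red(y).]; rule 9 [open(y) :- active(y).]. Adds closed(rex), open(y).
Round 4: rule 6 [blue(rex) :- open(y), stale(rex).]. Adds blue(rex).
Round 5: rule 2 [flies(rex) :- blue(rex), metal(y).]. Adds flies(rex).
Round 6: rule 7 [bird(y) :- flies(rex).]. Adds bird(y).
bird(y) appears in round 6, so it is derivable.

yes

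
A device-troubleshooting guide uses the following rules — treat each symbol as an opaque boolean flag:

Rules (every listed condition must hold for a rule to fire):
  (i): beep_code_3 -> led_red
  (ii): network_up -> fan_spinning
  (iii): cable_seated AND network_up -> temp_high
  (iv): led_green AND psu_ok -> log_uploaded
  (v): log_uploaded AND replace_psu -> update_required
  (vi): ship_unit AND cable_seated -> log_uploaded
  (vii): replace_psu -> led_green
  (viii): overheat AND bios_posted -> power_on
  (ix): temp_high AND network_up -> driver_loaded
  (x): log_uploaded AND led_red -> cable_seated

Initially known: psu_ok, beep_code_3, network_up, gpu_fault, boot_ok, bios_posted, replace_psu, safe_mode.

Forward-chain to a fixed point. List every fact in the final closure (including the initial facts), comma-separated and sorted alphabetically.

beep_code_3, bios_posted, boot_ok, cable_seated, driver_loaded, fan_spinning, gpu_fault, led_green, led_red, log_uploaded, network_up, psu_ok, replace_psu, safe_mode, temp_high, update_required

Round 1 fires (i), (ii), (vii), giving led_red, fan_spinning, led_green.
Round 2 fires (iv), giving log_uploaded.
Round 3 fires (v), (x), giving update_required, cable_seated.
Round 4 fires (iii), giving temp_high.
Round 5 fires (ix), giving driver_loaded.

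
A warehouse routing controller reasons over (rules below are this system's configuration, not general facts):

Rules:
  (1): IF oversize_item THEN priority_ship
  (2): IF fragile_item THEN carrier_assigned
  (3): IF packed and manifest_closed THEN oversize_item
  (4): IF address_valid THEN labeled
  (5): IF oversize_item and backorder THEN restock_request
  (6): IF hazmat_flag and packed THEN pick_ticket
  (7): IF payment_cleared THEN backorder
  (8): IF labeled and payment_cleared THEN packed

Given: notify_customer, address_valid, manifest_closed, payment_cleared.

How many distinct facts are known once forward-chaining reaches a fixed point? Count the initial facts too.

Round 1: (4) [IF address_valid THEN labeled]; (7) [IF payment_cleared THEN backorder]. New: labeled, backorder.
Round 2: (8) [IF labeled and payment_cleared THEN packed]. New: packed.
Round 3: (3) [IF packed and manifest_closed THEN oversize_item]. New: oversize_item.
Round 4: (1) [IF oversize_item THEN priority_ship]; (5) [IF oversize_item and backorder THEN restock_request]. New: priority_ship, restock_request.
Closure: {address_valid, backorder, labeled, manifest_closed, notify_customer, oversize_item, packed, payment_cleared, priority_ship, restock_request} — 10 facts.

10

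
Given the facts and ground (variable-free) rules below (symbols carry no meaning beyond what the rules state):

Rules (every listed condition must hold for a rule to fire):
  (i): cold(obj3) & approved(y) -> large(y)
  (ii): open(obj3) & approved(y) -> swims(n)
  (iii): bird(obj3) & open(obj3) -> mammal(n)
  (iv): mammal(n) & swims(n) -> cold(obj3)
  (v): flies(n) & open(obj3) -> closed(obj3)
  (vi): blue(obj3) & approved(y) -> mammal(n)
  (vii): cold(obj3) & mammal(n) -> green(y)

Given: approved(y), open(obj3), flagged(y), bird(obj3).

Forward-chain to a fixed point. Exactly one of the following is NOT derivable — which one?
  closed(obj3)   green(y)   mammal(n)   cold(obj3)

[1] (ii) [open(obj3) & approved(y) -> swims(n)]; (iii) [bird(obj3) & open(obj3) -> mammal(n)]. ⇒ new: swims(n), mammal(n).
[2] (iv) [mammal(n) & swims(n) -> cold(obj3)]. ⇒ new: cold(obj3).
[3] (i) [cold(obj3) & approved(y) -> large(y)]; (vii) [cold(obj3) & mammal(n) -> green(y)]. ⇒ new: large(y), green(y).
Derived: green(y) (round 3), cold(obj3) (round 2), mammal(n) (round 1). closed(obj3) never appears in any round.

closed(obj3)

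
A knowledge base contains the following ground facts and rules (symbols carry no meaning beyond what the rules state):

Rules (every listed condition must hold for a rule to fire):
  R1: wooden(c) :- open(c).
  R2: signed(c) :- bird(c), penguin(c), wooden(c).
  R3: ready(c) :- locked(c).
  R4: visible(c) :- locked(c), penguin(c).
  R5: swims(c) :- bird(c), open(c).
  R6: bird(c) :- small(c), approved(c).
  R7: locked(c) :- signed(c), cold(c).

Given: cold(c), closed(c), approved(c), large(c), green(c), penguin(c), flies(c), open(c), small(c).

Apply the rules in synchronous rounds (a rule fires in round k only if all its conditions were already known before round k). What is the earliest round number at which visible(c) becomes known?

4

Round 1: R1 [wooden(c) :- open(c).]; R6 [bird(c) :- small(c), approved(c).]. Adds wooden(c), bird(c).
Round 2: R2 [signed(c) :- bird(c), penguin(c), wooden(c).]; R5 [swims(c) :- bird(c), open(c).]. Adds signed(c), swims(c).
Round 3: R7 [locked(c) :- signed(c), cold(c).]. Adds locked(c).
Round 4: R3 [ready(c) :- locked(c).]; R4 [visible(c) :- locked(c), penguin(c).]. Adds ready(c), visible(c).
visible(c) first appears in round 4.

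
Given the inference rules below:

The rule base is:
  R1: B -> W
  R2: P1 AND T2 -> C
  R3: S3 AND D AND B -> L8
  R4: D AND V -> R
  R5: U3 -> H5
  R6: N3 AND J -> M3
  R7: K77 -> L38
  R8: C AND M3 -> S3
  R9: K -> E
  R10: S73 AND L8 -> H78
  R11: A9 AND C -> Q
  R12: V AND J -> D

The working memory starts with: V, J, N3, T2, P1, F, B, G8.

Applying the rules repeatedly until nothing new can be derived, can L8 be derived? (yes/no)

Round 1: R1 [B -> W]; R2 [P1 AND T2 -> C]; R6 [N3 AND J -> M3]; R12 [V AND J -> D]. New: W, C, M3, D.
Round 2: R4 [D AND V -> R]; R8 [C AND M3 -> S3]. New: R, S3.
Round 3: R3 [S3 AND D AND B -> L8]. New: L8.
L8 appears in round 3, so it is derivable.

yes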